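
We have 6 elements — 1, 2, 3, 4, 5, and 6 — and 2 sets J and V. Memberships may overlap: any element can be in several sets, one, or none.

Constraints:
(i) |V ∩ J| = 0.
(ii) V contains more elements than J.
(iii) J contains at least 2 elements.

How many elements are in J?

2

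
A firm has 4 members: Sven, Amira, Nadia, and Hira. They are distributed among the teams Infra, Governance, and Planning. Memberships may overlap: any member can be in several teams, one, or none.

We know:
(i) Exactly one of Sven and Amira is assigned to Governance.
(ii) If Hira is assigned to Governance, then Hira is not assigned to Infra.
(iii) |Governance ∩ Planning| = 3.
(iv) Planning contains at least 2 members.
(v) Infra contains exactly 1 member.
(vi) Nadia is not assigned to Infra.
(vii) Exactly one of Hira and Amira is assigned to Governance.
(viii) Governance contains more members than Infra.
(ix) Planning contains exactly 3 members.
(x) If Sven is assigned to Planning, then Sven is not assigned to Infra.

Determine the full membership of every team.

Infra = {Amira}; Governance = {Hira, Nadia, Sven}; Planning = {Hira, Nadia, Sven}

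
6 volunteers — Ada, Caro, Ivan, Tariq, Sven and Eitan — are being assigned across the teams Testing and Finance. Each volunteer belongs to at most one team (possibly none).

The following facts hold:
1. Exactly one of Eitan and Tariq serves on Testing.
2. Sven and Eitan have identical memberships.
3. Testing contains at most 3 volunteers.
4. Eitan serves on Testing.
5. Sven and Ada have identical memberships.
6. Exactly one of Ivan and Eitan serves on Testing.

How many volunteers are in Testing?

3

From (4): Eitan ∈ Testing.
(1) (exactly one): Tariq ∉ Testing.
(2): Sven matches Eitan: Sven ∈ Testing.
(5): Ada matches Sven: Ada ∈ Testing.
(6) (exactly one): Ivan ∉ Testing.
(3): Testing already has 3, so the rest are out.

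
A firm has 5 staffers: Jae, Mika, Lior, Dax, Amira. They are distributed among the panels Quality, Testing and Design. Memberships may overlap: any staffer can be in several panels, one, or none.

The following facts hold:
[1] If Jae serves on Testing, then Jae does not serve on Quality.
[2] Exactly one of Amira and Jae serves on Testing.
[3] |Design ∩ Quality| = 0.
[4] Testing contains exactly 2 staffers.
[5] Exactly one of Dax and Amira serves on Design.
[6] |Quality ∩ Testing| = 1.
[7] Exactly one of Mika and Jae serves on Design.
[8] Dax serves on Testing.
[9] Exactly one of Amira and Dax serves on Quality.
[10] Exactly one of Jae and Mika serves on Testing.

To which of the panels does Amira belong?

Amira: Design

From (8): Dax ∈ Testing.
Suppose Amira ∈ Quality: no assignment then satisfies all the clues, so Amira ∉ Quality.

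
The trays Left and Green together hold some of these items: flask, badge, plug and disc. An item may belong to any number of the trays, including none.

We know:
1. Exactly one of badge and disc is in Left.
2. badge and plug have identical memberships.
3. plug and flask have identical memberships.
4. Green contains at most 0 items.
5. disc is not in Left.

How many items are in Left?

From (5): disc ∉ Left.
(1) (exactly one): badge ∈ Left.
(2): plug matches badge: plug ∈ Left.
(3): flask matches plug: flask ∈ Left.
(4): Green already has 0, so the rest are out.

3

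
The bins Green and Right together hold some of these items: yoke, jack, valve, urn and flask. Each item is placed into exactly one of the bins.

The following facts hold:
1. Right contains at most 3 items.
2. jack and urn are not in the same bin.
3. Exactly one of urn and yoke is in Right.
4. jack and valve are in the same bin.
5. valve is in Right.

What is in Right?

Right = {jack, valve, yoke}

From (5): valve ∈ Right.
(4): jack matches valve: jack ∉ Green.
(4): jack matches valve: jack ∈ Right.
(2): urn ∉ Right.
(3) (exactly one): yoke ∈ Right.
Only one bin left: urn ∈ Green.
(1): Right already has 3, so the rest are out.
Only one bin left: flask ∈ Green.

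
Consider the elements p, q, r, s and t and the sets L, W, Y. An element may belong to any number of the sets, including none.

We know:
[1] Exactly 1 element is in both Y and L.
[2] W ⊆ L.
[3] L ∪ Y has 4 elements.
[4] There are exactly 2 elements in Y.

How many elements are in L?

3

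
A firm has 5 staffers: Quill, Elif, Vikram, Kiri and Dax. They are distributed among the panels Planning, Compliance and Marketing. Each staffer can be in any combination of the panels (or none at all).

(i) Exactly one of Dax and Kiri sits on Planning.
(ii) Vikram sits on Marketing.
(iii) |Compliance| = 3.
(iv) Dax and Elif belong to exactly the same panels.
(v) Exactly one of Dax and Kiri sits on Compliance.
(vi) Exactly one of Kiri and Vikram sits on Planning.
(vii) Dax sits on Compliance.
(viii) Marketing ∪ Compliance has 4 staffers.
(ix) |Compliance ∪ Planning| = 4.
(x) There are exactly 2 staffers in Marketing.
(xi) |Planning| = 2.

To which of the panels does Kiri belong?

Kiri: Planning

From (ii): Vikram ∈ Marketing.
From (vii): Dax ∈ Compliance.
(iv): Elif matches Dax: Elif ∈ Compliance.
(v) (exactly one): Kiri ∉ Compliance.
Suppose Kiri ∉ Planning: no assignment then satisfies all the clues, so Kiri ∈ Planning.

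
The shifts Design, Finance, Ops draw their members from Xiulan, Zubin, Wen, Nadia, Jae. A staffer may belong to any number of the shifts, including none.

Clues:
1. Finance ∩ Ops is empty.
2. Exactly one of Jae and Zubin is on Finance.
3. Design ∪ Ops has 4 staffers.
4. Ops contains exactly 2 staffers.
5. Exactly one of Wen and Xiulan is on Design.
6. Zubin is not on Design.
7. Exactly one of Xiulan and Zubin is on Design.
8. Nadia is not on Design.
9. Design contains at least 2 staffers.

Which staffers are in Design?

Design = {Jae, Xiulan}

From (6): Zubin ∉ Design.
From (8): Nadia ∉ Design.
(7) (exactly one): Xiulan ∈ Design.
(5) (exactly one): Wen ∉ Design.
(9): only 2 candidates remain for Design, so all are in.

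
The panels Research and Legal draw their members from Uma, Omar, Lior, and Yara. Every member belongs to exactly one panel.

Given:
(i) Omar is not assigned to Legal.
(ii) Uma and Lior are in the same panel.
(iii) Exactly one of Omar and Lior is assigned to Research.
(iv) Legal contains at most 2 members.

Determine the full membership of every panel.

Research = {Omar, Yara}; Legal = {Lior, Uma}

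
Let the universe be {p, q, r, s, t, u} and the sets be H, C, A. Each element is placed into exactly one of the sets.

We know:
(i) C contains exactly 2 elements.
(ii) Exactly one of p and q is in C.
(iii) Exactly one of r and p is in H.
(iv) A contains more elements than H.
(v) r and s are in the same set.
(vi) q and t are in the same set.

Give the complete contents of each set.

H = {p}; C = {q, t}; A = {r, s, u}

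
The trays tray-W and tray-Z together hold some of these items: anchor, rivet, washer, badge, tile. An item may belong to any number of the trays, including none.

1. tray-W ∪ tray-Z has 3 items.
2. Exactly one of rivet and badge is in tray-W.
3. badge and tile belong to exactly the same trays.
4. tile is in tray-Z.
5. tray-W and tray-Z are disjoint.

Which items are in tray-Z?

tray-Z = {badge, tile}

From (4): tile ∈ tray-Z.
(3): badge matches tile: badge ∈ tray-Z.
(5) (disjoint): badge ∉ tray-W.
(5) (disjoint): tile ∉ tray-W.
(2) (exactly one): rivet ∈ tray-W.
(5) (disjoint): rivet ∉ tray-Z.
Suppose anchor ∈ tray-Z: no assignment then satisfies all the clues, so anchor ∉ tray-Z.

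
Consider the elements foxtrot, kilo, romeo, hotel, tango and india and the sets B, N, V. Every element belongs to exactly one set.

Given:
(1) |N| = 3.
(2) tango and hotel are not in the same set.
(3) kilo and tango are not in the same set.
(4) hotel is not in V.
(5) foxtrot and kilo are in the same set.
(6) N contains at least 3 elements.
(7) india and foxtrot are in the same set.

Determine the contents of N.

N = {foxtrot, india, kilo}

From (4): hotel ∉ V.
Suppose foxtrot ∉ N: no assignment then satisfies all the clues, so foxtrot ∈ N.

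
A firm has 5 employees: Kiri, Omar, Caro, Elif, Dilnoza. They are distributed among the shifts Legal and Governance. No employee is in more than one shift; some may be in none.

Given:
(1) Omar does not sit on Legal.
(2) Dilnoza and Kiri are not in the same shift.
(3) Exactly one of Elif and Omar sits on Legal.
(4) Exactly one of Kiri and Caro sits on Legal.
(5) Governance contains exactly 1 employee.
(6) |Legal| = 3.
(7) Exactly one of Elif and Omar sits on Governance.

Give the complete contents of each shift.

Legal = {Caro, Dilnoza, Elif}; Governance = {Omar}

From (1): Omar ∉ Legal.
(3) (exactly one): Elif ∈ Legal.
(7) (exactly one): Omar ∈ Governance.
(5): Governance already has 1, so the rest are out.
Suppose Kiri ∈ Legal: no assignment then satisfies all the clues, so Kiri ∉ Legal.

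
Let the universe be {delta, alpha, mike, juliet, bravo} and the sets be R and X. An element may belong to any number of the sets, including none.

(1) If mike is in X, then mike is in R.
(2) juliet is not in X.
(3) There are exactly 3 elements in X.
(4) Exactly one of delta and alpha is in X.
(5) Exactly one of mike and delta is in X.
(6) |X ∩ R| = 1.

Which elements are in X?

X = {alpha, bravo, mike}

From (2): juliet ∉ X.
Suppose delta ∈ X: no assignment then satisfies all the clues, so delta ∉ X.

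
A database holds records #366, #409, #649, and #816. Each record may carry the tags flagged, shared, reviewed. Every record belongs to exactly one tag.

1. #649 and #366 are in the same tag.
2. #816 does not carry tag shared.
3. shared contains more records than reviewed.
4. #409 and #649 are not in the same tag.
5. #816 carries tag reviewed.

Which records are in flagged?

flagged = {#409}

From (2): #816 ∉ shared.
From (5): #816 ∈ reviewed.
Suppose #366 ∈ flagged: no assignment then satisfies all the clues, so #366 ∉ flagged.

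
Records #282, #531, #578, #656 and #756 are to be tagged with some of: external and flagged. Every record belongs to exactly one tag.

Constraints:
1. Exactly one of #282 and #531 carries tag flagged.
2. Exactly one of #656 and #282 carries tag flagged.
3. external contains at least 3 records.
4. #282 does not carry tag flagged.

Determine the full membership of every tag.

external = {#282, #578, #756}; flagged = {#531, #656}

From (4): #282 ∉ flagged.
(1) (exactly one): #531 ∈ flagged.
(2) (exactly one): #656 ∈ flagged.
(3): only 3 candidates remain for external, so all are in.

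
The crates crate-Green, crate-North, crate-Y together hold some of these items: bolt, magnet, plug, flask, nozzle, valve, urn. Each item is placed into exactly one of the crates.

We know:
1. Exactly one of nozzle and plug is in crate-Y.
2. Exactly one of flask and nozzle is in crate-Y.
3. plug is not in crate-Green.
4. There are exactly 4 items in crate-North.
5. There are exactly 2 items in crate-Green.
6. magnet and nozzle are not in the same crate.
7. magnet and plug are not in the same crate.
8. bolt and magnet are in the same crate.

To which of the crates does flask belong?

flask: crate-North

From (3): plug ∉ crate-Green.
Suppose flask ∈ crate-Green: no assignment then satisfies all the clues, so flask ∉ crate-Green.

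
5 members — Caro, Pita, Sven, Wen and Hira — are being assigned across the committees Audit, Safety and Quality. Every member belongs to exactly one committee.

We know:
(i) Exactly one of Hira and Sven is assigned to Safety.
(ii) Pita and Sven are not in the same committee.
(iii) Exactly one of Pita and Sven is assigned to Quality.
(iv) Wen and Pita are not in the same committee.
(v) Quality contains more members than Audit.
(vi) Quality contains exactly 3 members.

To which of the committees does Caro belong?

Caro: Quality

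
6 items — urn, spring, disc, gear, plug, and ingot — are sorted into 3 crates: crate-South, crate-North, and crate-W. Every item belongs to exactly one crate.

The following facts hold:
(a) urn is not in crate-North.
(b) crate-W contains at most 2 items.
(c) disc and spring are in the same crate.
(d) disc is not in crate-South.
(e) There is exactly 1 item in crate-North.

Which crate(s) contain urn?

From (a): urn ∉ crate-North.
From (d): disc ∉ crate-South.
(c): spring matches disc: spring ∉ crate-South.
Suppose urn ∉ crate-South: no assignment then satisfies all the clues, so urn ∈ crate-South.

urn: crate-South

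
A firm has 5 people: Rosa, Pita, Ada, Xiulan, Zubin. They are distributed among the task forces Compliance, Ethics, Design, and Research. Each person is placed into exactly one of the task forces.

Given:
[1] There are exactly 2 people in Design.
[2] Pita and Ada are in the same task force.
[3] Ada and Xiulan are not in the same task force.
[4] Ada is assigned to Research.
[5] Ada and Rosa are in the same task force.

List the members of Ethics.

From (4): Ada ∈ Research.
(2): Pita matches Ada: Pita ∉ Compliance.
(2): Pita matches Ada: Pita ∉ Ethics.
(2): Pita matches Ada: Pita ∉ Design.
(2): Pita matches Ada: Pita ∈ Research.
(3): Xiulan ∉ Research.
(5): Rosa matches Ada: Rosa ∉ Compliance.
(5): Rosa matches Ada: Rosa ∉ Ethics.
(5): Rosa matches Ada: Rosa ∉ Design.
(5): Rosa matches Ada: Rosa ∈ Research.
(1): only 2 candidates remain for Design, so all are in.

Ethics = {}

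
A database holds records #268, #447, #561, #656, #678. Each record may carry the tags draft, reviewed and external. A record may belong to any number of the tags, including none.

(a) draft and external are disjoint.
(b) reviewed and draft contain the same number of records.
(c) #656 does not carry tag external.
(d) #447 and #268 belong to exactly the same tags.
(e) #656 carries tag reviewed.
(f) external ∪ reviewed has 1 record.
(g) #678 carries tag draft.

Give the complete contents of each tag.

draft = {#678}; reviewed = {#656}; external = {}

From (c): #656 ∉ external.
From (e): #656 ∈ reviewed.
From (g): #678 ∈ draft.
(a) (disjoint): #678 ∉ external.
Suppose #268 ∈ draft: no assignment then satisfies all the clues, so #268 ∉ draft.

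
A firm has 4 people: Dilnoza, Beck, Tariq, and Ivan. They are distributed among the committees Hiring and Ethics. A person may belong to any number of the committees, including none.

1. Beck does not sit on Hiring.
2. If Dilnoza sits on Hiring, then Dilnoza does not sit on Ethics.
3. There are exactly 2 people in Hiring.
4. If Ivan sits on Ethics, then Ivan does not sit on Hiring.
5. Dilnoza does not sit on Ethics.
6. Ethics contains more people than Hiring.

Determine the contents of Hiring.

From (1): Beck ∉ Hiring.
From (5): Dilnoza ∉ Ethics.
Suppose Dilnoza ∉ Hiring: no assignment then satisfies all the clues, so Dilnoza ∈ Hiring.

Hiring = {Dilnoza, Tariq}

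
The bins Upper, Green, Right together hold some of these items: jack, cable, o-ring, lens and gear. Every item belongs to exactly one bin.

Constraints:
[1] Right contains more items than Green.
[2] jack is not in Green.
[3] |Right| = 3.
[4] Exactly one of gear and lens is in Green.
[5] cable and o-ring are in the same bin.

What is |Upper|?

1

From (2): jack ∉ Green.
Suppose cable ∈ Upper: no assignment then satisfies all the clues, so cable ∉ Upper.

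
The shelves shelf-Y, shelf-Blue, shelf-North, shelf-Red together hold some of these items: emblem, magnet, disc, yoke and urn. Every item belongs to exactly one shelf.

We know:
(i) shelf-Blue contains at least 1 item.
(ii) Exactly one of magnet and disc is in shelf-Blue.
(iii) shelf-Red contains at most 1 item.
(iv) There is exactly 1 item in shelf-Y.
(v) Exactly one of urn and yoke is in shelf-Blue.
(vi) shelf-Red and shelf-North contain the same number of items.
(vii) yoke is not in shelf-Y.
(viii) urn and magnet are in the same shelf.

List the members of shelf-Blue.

shelf-Blue = {magnet, urn}

From (vii): yoke ∉ shelf-Y.
Suppose emblem ∈ shelf-Blue: no assignment then satisfies all the clues, so emblem ∉ shelf-Blue.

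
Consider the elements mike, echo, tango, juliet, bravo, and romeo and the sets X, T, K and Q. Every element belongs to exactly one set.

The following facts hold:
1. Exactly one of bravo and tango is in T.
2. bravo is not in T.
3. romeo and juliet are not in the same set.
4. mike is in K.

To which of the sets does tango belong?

From (2): bravo ∉ T.
From (4): mike ∈ K.
(1) (exactly one): tango ∈ T.

tango: T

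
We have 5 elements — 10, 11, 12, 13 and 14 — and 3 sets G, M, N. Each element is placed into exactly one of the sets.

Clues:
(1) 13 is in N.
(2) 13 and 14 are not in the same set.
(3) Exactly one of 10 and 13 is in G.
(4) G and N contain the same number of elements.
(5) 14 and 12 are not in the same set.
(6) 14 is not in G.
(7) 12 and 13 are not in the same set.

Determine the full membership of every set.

G = {10, 12}; M = {14}; N = {11, 13}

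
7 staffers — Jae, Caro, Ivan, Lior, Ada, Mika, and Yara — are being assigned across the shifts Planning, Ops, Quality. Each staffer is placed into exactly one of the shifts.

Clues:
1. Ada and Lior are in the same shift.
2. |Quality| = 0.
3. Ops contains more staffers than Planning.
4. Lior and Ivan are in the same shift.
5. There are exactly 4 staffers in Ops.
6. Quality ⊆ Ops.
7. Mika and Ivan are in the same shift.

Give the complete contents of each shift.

Planning = {Caro, Jae, Yara}; Ops = {Ada, Ivan, Lior, Mika}; Quality = {}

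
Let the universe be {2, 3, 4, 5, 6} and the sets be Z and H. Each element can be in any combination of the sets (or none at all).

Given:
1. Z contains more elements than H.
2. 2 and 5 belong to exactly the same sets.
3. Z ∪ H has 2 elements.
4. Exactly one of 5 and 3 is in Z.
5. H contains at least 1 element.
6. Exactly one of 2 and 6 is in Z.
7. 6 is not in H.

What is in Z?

Z = {3, 6}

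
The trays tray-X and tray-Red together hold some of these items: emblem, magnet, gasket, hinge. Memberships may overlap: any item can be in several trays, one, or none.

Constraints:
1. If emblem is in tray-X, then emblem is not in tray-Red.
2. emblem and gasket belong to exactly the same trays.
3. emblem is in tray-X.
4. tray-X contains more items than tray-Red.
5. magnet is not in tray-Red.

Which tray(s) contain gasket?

gasket: tray-X

From (3): emblem ∈ tray-X.
From (5): magnet ∉ tray-Red.
(1): emblem ∉ tray-Red.
(2): gasket matches emblem: gasket ∈ tray-X.
(2): gasket matches emblem: gasket ∉ tray-Red.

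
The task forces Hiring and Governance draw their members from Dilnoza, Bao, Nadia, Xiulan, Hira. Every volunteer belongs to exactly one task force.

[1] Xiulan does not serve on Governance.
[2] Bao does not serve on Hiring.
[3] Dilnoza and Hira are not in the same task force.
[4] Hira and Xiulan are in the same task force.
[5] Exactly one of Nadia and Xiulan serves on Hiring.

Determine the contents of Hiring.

From (1): Xiulan ∉ Governance.
From (2): Bao ∉ Hiring.
(4): Hira matches Xiulan: Hira ∉ Governance.
Only one task force left: Bao ∈ Governance.
Only one task force left: Xiulan ∈ Hiring.
Only one task force left: Hira ∈ Hiring.
(3): Dilnoza ∉ Hiring.
(5) (exactly one): Nadia ∉ Hiring.
Only one task force left: Dilnoza ∈ Governance.
Only one task force left: Nadia ∈ Governance.

Hiring = {Hira, Xiulan}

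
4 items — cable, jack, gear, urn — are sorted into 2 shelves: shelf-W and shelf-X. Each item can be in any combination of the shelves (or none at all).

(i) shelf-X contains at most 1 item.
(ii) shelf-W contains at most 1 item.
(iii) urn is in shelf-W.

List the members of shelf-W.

shelf-W = {urn}

From (iii): urn ∈ shelf-W.
(ii): shelf-W already has 1, so the rest are out.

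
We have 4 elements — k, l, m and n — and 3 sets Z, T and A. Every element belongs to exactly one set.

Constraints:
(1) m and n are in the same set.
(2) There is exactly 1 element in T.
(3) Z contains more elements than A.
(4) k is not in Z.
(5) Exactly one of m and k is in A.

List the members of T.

T = {l}

From (4): k ∉ Z.
Suppose k ∈ T: no assignment then satisfies all the clues, so k ∉ T.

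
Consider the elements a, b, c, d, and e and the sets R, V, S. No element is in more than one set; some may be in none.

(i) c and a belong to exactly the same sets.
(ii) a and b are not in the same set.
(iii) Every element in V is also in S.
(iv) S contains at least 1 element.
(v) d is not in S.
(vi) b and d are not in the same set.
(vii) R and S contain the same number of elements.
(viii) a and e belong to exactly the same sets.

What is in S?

S = {b}

From (v): d ∉ S.
(iii) contrapositive: d ∉ V.
Suppose a ∈ S: no assignment then satisfies all the clues, so a ∉ S.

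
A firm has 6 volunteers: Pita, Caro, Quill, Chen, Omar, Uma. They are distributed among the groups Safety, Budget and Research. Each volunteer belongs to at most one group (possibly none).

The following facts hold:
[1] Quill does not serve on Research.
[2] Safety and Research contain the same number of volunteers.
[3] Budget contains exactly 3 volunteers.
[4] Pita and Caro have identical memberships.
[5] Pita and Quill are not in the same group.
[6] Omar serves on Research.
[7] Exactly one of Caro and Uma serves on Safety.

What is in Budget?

From (1): Quill ∉ Research.
From (6): Omar ∈ Research.
Suppose Pita ∉ Budget: no assignment then satisfies all the clues, so Pita ∈ Budget.

Budget = {Caro, Chen, Pita}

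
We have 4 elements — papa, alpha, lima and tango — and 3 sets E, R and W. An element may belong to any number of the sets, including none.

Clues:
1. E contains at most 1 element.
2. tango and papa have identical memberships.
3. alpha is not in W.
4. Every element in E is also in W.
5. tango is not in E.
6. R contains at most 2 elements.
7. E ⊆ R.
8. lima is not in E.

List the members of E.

From (3): alpha ∉ W.
From (5): tango ∉ E.
From (8): lima ∉ E.
(2): papa matches tango: papa ∉ E.
(4) contrapositive: alpha ∉ E.

E = {}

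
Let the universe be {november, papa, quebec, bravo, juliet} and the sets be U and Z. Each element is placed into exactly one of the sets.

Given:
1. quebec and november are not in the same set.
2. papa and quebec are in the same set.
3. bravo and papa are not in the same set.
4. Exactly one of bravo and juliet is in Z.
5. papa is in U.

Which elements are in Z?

Z = {bravo, november}

From (5): papa ∈ U.
(2): quebec matches papa: quebec ∈ U.
(3): bravo ∉ U.
Only one set left: bravo ∈ Z.
(1): november ∉ U.
(4) (exactly one): juliet ∉ Z.
Only one set left: november ∈ Z.
Only one set left: juliet ∈ U.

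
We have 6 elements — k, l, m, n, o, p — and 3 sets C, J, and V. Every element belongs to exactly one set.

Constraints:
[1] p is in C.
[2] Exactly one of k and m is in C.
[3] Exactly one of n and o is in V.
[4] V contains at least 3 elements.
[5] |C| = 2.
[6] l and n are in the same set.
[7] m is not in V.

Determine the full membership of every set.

From (1): p ∈ C.
From (7): m ∉ V.
Suppose k ∈ C: no assignment then satisfies all the clues, so k ∉ C.

C = {m, p}; J = {o}; V = {k, l, n}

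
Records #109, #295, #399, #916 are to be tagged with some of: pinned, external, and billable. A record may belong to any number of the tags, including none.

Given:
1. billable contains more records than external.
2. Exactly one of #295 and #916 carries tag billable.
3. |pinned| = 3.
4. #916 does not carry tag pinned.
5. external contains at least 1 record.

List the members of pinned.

pinned = {#109, #295, #399}

From (4): #916 ∉ pinned.
(3): only 3 candidates remain for pinned, so all are in.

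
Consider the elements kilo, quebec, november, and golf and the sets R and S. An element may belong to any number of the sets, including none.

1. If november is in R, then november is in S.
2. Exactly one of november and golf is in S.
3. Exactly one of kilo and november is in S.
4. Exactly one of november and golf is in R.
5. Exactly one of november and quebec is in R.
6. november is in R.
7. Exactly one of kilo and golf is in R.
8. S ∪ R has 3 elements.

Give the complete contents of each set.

R = {kilo, november}; S = {november, quebec}

From (6): november ∈ R.
(1): november ∈ S.
(2) (exactly one): golf ∉ S.
(3) (exactly one): kilo ∉ S.
(4) (exactly one): golf ∉ R.
(5) (exactly one): quebec ∉ R.
(7) (exactly one): kilo ∈ R.
Suppose quebec ∉ S: no assignment then satisfies all the clues, so quebec ∈ S.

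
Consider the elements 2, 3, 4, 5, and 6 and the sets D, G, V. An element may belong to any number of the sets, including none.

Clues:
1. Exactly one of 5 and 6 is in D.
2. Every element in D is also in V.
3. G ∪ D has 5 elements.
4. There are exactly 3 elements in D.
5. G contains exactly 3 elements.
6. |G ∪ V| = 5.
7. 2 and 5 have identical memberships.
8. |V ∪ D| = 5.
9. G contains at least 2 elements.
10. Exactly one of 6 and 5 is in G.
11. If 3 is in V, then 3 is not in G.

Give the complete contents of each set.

D = {3, 4, 6}; G = {2, 4, 5}; V = {2, 3, 4, 5, 6}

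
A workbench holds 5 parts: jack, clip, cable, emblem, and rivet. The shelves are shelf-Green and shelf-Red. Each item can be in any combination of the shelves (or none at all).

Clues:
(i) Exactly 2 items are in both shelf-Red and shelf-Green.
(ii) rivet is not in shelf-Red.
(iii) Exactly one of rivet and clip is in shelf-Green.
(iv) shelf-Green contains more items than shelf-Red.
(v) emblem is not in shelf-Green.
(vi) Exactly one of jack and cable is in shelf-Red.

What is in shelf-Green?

shelf-Green = {cable, clip, jack}

From (ii): rivet ∉ shelf-Red.
From (v): emblem ∉ shelf-Green.
Suppose jack ∉ shelf-Green: no assignment then satisfies all the clues, so jack ∈ shelf-Green.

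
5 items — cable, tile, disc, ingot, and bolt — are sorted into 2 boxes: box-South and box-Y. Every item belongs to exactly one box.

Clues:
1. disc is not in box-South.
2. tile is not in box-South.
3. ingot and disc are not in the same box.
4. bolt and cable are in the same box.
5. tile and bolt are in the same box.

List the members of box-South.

box-South = {ingot}

From (1): disc ∉ box-South.
From (2): tile ∉ box-South.
(5): bolt matches tile: bolt ∉ box-South.
Only one box left: tile ∈ box-Y.
Only one box left: disc ∈ box-Y.
Only one box left: bolt ∈ box-Y.
(3): ingot ∉ box-Y.
(4): cable matches bolt: cable ∉ box-South.
(4): cable matches bolt: cable ∈ box-Y.
Only one box left: ingot ∈ box-South.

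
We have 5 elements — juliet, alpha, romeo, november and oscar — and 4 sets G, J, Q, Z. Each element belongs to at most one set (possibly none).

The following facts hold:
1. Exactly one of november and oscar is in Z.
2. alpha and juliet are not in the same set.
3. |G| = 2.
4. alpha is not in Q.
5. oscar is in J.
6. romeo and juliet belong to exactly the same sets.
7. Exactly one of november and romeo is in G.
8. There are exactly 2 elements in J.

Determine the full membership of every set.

G = {juliet, romeo}; J = {alpha, oscar}; Q = {}; Z = {november}

From (4): alpha ∉ Q.
From (5): oscar ∈ J.
(1) (exactly one): november ∈ Z.
(7) (exactly one): romeo ∈ G.
(6): juliet matches romeo: juliet ∈ G.
(8): only 2 candidates remain for J, so all are in.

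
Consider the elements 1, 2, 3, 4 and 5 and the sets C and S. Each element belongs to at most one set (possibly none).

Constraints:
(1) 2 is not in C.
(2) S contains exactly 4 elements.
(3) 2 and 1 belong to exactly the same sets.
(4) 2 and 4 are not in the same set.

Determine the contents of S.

S = {1, 2, 3, 5}

From (1): 2 ∉ C.
(3): 1 matches 2: 1 ∉ C.
Suppose 1 ∉ S: no assignment then satisfies all the clues, so 1 ∈ S.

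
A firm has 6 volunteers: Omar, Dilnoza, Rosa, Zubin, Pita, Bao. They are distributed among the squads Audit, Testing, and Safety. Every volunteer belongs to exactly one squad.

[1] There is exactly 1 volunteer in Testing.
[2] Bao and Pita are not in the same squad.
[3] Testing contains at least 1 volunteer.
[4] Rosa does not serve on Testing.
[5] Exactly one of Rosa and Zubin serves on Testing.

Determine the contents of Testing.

From (4): Rosa ∉ Testing.
(5) (exactly one): Zubin ∈ Testing.
(1): Testing already has 1, so the rest are out.

Testing = {Zubin}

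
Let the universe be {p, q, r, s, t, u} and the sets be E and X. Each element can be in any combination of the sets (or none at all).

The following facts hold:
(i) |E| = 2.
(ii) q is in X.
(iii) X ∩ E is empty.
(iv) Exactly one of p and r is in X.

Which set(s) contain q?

From (ii): q ∈ X.
(iii) (disjoint): q ∉ E.

q: X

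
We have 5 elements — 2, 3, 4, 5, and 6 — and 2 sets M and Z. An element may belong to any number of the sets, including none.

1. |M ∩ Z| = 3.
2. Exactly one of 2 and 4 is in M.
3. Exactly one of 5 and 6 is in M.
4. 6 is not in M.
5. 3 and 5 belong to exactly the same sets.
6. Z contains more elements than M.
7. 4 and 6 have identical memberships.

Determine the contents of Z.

Z = {2, 3, 4, 5, 6}

From (4): 6 ∉ M.
(3) (exactly one): 5 ∈ M.
(5): 3 matches 5: 3 ∈ M.
(7): 4 matches 6: 4 ∉ M.
(2) (exactly one): 2 ∈ M.
Suppose 2 ∉ Z: no assignment then satisfies all the clues, so 2 ∈ Z.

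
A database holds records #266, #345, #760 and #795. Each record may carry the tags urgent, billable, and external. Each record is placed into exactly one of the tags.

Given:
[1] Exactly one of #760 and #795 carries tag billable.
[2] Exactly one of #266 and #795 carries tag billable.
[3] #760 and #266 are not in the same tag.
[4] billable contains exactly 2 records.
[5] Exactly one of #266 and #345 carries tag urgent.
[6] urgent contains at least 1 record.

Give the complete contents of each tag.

urgent = {#266}; billable = {#345, #795}; external = {#760}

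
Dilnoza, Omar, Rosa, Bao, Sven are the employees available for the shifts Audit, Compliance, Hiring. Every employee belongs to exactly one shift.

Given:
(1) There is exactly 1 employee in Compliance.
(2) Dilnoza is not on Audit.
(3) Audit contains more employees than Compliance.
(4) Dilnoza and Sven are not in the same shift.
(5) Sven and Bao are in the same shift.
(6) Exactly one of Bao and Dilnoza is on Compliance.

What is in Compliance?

Compliance = {Dilnoza}

From (2): Dilnoza ∉ Audit.
Suppose Dilnoza ∉ Compliance: no assignment then satisfies all the clues, so Dilnoza ∈ Compliance.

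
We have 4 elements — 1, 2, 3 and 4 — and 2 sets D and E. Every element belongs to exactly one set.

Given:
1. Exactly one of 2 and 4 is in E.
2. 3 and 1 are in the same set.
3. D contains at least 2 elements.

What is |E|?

1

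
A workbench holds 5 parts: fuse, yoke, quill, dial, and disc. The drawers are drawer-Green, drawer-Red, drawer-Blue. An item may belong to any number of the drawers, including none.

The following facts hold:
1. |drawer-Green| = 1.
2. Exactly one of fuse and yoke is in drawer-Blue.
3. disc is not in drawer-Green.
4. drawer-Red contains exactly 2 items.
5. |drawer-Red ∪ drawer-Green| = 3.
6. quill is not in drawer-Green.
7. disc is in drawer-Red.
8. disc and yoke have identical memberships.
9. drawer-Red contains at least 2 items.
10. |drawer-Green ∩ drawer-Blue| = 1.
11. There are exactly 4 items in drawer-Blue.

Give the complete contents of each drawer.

From (3): disc ∉ drawer-Green.
From (6): quill ∉ drawer-Green.
From (7): disc ∈ drawer-Red.
(8): yoke matches disc: yoke ∉ drawer-Green.
(8): yoke matches disc: yoke ∈ drawer-Red.
(4): drawer-Red already has 2, so the rest are out.
Suppose fuse ∈ drawer-Green: no assignment then satisfies all the clues, so fuse ∉ drawer-Green.

drawer-Green = {dial}; drawer-Red = {disc, yoke}; drawer-Blue = {dial, disc, quill, yoke}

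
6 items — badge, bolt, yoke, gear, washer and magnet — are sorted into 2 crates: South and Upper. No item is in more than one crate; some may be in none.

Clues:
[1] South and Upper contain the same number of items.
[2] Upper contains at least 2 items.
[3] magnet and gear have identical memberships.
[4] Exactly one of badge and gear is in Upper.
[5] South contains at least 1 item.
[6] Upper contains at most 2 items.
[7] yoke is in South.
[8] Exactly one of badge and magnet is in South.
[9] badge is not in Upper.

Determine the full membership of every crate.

South = {badge, yoke}; Upper = {gear, magnet}

From (7): yoke ∈ South.
From (9): badge ∉ Upper.
(4) (exactly one): gear ∈ Upper.
(3): magnet matches gear: magnet ∉ South.
(3): magnet matches gear: magnet ∈ Upper.
(6): Upper already has 2, so the rest are out.
(8) (exactly one): badge ∈ South.
Suppose bolt ∈ South: no assignment then satisfies all the clues, so bolt ∉ South.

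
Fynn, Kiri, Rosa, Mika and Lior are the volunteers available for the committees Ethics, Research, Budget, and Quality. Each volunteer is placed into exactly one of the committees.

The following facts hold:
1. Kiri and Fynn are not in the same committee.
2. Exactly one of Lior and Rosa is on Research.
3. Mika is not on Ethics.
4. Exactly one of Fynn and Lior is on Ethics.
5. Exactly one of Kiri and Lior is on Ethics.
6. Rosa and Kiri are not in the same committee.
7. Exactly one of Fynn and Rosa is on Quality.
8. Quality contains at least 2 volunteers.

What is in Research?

Research = {Rosa}

From (3): Mika ∉ Ethics.
Suppose Fynn ∈ Research: no assignment then satisfies all the clues, so Fynn ∉ Research.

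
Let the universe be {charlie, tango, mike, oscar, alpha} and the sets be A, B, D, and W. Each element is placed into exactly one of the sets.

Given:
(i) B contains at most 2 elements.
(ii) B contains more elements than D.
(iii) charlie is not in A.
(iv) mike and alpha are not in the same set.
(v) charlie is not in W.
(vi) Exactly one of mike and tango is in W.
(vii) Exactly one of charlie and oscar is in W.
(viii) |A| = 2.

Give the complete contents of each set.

A = {alpha, tango}; B = {charlie}; D = {}; W = {mike, oscar}

From (iii): charlie ∉ A.
From (v): charlie ∉ W.
(vii) (exactly one): oscar ∈ W.
Suppose charlie ∉ B: no assignment then satisfies all the clues, so charlie ∈ B.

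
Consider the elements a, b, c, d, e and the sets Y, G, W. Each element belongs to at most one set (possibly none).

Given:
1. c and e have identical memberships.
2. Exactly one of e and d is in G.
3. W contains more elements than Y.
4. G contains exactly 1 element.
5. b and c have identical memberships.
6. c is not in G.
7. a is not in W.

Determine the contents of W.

From (6): c ∉ G.
From (7): a ∉ W.
(1): e matches c: e ∉ G.
(2) (exactly one): d ∈ G.
(4): G already has 1, so the rest are out.
Suppose b ∉ W: no assignment then satisfies all the clues, so b ∈ W.

W = {b, c, e}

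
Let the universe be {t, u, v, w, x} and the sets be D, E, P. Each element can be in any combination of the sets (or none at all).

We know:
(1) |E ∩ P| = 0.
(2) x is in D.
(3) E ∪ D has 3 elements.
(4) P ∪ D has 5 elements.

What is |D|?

3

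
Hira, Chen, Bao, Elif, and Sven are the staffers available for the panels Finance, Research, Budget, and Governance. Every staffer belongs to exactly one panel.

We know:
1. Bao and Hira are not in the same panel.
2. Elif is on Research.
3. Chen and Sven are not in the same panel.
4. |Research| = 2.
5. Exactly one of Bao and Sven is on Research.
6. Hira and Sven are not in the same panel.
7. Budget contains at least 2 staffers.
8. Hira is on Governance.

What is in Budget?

Budget = {Bao, Chen}

From (2): Elif ∈ Research.
From (8): Hira ∈ Governance.
(1): Bao ∉ Governance.
(6): Sven ∉ Governance.
Suppose Chen ∉ Budget: no assignment then satisfies all the clues, so Chen ∈ Budget.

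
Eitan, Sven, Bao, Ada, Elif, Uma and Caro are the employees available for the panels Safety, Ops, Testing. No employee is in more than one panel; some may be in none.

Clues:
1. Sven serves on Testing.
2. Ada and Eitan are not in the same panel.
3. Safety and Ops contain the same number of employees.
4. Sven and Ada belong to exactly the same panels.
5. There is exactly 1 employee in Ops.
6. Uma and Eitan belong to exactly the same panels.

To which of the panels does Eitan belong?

Eitan: none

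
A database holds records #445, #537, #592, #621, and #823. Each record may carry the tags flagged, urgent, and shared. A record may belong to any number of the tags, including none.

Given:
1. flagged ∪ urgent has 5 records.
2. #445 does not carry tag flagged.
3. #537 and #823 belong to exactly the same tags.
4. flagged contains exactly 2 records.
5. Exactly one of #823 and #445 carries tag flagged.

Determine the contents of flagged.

From (2): #445 ∉ flagged.
(5) (exactly one): #823 ∈ flagged.
(3): #537 matches #823: #537 ∈ flagged.
(4): flagged already has 2, so the rest are out.

flagged = {#537, #823}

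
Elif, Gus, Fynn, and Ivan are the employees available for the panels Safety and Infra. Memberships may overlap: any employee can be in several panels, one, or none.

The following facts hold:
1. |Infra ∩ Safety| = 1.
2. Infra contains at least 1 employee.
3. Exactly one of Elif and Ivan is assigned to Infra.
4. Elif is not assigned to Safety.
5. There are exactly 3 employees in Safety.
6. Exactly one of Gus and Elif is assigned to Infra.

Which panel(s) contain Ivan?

Ivan: Safety

From (4): Elif ∉ Safety.
(5): only 3 candidates remain for Safety, so all are in.
Suppose Ivan ∈ Infra: no assignment then satisfies all the clues, so Ivan ∉ Infra.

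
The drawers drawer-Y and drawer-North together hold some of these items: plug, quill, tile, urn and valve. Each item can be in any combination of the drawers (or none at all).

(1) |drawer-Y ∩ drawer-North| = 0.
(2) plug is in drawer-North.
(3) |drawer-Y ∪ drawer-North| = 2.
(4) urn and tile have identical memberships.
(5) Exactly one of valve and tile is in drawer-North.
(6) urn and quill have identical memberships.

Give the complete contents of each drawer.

drawer-Y = {}; drawer-North = {plug, valve}

From (2): plug ∈ drawer-North.
Suppose plug ∈ drawer-Y: no assignment then satisfies all the clues, so plug ∉ drawer-Y.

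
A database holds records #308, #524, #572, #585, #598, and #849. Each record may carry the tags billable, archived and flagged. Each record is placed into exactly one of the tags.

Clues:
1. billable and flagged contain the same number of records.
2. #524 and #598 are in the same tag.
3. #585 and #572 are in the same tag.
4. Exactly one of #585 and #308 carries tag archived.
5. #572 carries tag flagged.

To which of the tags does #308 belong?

From (5): #572 ∈ flagged.
(3): #585 matches #572: #585 ∉ billable.
(3): #585 matches #572: #585 ∉ archived.
(3): #585 matches #572: #585 ∈ flagged.
(4) (exactly one): #308 ∈ archived.

#308: archived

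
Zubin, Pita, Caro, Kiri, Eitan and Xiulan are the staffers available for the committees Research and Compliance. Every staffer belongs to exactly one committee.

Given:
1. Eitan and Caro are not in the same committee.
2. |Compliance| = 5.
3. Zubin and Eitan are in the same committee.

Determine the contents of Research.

Research = {Caro}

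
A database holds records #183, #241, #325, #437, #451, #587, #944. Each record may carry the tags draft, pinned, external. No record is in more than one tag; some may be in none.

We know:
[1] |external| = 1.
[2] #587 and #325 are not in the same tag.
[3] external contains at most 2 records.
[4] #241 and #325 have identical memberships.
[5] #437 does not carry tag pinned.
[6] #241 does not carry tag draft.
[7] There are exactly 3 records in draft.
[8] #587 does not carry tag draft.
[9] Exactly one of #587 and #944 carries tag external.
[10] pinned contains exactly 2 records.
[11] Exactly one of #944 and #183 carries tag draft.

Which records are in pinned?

pinned = {#241, #325}

From (5): #437 ∉ pinned.
From (6): #241 ∉ draft.
From (8): #587 ∉ draft.
(4): #325 matches #241: #325 ∉ draft.
Suppose #183 ∈ pinned: no assignment then satisfies all the clues, so #183 ∉ pinned.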